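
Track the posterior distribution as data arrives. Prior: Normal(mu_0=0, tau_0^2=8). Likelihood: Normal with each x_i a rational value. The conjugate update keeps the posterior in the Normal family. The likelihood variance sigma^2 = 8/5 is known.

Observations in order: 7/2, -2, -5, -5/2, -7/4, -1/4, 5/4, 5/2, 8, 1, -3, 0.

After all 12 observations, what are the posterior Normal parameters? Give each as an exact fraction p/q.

obs 1: x=7/2 → posterior Normal(35/12, 4/3)
obs 2: x=-2 → posterior Normal(15/22, 8/11)
obs 3: x=-5 → posterior Normal(-35/32, 1/2)
obs 4: x=-5/2 → posterior Normal(-10/7, 8/21)
obs 5: x=-7/4 → posterior Normal(-155/104, 4/13)
obs 6: x=-1/4 → posterior Normal(-40/31, 8/31)
obs 7: x=5/4 → posterior Normal(-15/16, 2/9)
obs 8: x=5/2 → posterior Normal(-85/164, 8/41)
obs 9: x=8 → posterior Normal(75/184, 4/23)
obs 10: x=1 → posterior Normal(95/204, 8/51)
obs 11: x=-3 → posterior Normal(5/32, 1/7)
obs 12: x=0 → posterior Normal(35/244, 8/61)

mu_0=35/244, tau_0^2=8/61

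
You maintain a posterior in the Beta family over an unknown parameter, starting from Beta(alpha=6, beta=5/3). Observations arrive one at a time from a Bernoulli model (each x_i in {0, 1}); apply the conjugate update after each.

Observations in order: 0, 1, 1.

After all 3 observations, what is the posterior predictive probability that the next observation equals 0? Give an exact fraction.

1/4

obs 1: x=0 → posterior Beta(6, 8/3)
obs 2: x=1 → posterior Beta(7, 8/3)
obs 3: x=1 → posterior Beta(8, 8/3)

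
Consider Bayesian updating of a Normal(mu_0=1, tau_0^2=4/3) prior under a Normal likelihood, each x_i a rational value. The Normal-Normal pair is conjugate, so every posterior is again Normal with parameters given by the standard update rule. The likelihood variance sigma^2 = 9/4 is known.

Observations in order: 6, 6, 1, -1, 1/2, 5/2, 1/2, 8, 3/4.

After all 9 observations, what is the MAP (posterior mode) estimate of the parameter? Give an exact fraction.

415/171

obs 1: x=6 → posterior Normal(123/43, 36/43)
obs 2: x=6 → posterior Normal(219/59, 36/59)
obs 3: x=1 → posterior Normal(47/15, 12/25)
obs 4: x=-1 → posterior Normal(219/91, 36/91)
obs 5: x=1/2 → posterior Normal(227/107, 36/107)
obs 6: x=5/2 → posterior Normal(89/41, 12/41)
obs 7: x=1/2 → posterior Normal(275/139, 36/139)
obs 8: x=8 → posterior Normal(13/5, 36/155)
obs 9: x=3/4 → posterior Normal(415/171, 4/19)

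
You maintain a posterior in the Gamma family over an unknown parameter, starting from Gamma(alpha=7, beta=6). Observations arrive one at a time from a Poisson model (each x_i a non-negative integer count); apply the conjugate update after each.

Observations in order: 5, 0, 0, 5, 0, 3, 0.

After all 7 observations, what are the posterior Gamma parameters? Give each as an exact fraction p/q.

alpha=20, beta=13

obs 1: x=5 → posterior Gamma(12, 7)
obs 2: x=0 → posterior Gamma(12, 8)
obs 3: x=0 → posterior Gamma(12, 9)
obs 4: x=5 → posterior Gamma(17, 10)
obs 5: x=0 → posterior Gamma(17, 11)
obs 6: x=3 → posterior Gamma(20, 12)
obs 7: x=0 → posterior Gamma(20, 13)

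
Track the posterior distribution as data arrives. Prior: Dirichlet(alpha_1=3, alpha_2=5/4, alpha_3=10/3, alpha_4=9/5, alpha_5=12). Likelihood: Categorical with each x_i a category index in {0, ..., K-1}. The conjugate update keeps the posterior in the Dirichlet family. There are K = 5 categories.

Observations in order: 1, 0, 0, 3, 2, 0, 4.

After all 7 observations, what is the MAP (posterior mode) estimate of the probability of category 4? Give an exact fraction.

720/1403

obs 1: x=1 → posterior Dirichlet(3, 9/4, 10/3, 9/5, 12)
obs 2: x=0 → posterior Dirichlet(4, 9/4, 10/3, 9/5, 12)
obs 3: x=0 → posterior Dirichlet(5, 9/4, 10/3, 9/5, 12)
obs 4: x=3 → posterior Dirichlet(5, 9/4, 10/3, 14/5, 12)
obs 5: x=2 → posterior Dirichlet(5, 9/4, 13/3, 14/5, 12)
obs 6: x=0 → posterior Dirichlet(6, 9/4, 13/3, 14/5, 12)
obs 7: x=4 → posterior Dirichlet(6, 9/4, 13/3, 14/5, 13)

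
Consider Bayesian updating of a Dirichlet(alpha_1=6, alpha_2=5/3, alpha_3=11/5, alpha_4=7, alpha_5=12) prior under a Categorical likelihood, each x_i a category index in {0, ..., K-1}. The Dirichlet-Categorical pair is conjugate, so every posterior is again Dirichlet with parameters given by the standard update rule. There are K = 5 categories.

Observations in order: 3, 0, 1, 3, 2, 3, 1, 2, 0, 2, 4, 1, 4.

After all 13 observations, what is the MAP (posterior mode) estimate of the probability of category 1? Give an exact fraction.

55/553

obs 1: x=3 → posterior Dirichlet(6, 5/3, 11/5, 8, 12)
obs 2: x=0 → posterior Dirichlet(7, 5/3, 11/5, 8, 12)
obs 3: x=1 → posterior Dirichlet(7, 8/3, 11/5, 8, 12)
obs 4: x=3 → posterior Dirichlet(7, 8/3, 11/5, 9, 12)
obs 5: x=2 → posterior Dirichlet(7, 8/3, 16/5, 9, 12)
obs 6: x=3 → posterior Dirichlet(7, 8/3, 16/5, 10, 12)
obs 7: x=1 → posterior Dirichlet(7, 11/3, 16/5, 10, 12)
obs 8: x=2 → posterior Dirichlet(7, 11/3, 21/5, 10, 12)
obs 9: x=0 → posterior Dirichlet(8, 11/3, 21/5, 10, 12)
obs 10: x=2 → posterior Dirichlet(8, 11/3, 26/5, 10, 12)
obs 11: x=4 → posterior Dirichlet(8, 11/3, 26/5, 10, 13)
obs 12: x=1 → posterior Dirichlet(8, 14/3, 26/5, 10, 13)
obs 13: x=4 → posterior Dirichlet(8, 14/3, 26/5, 10, 14)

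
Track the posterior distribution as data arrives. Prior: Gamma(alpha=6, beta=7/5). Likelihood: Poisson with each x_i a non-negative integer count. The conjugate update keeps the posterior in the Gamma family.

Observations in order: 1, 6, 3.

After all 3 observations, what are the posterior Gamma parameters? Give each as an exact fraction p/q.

obs 1: x=1 → posterior Gamma(7, 12/5)
obs 2: x=6 → posterior Gamma(13, 17/5)
obs 3: x=3 → posterior Gamma(16, 22/5)

alpha=16, beta=22/5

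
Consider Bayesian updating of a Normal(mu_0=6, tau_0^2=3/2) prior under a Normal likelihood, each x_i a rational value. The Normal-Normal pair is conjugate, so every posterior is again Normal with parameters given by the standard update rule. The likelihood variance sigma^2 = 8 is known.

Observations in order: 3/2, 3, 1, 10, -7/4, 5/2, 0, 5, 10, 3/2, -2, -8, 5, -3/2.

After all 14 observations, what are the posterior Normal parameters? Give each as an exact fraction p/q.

mu_0=699/232, tau_0^2=12/29

obs 1: x=3/2 → posterior Normal(201/38, 24/19)
obs 2: x=3 → posterior Normal(219/44, 12/11)
obs 3: x=1 → posterior Normal(9/2, 24/25)
obs 4: x=10 → posterior Normal(285/56, 6/7)
obs 5: x=-7/4 → posterior Normal(549/124, 24/31)
obs 6: x=5/2 → posterior Normal(579/136, 12/17)
obs 7: x=0 → posterior Normal(579/148, 24/37)
obs 8: x=5 → posterior Normal(639/160, 3/5)
obs 9: x=10 → posterior Normal(759/172, 24/43)
obs 10: x=3/2 → posterior Normal(777/184, 12/23)
obs 11: x=-2 → posterior Normal(753/196, 24/49)
obs 12: x=-8 → posterior Normal(657/208, 6/13)
obs 13: x=5 → posterior Normal(717/220, 24/55)
obs 14: x=-3/2 → posterior Normal(699/232, 12/29)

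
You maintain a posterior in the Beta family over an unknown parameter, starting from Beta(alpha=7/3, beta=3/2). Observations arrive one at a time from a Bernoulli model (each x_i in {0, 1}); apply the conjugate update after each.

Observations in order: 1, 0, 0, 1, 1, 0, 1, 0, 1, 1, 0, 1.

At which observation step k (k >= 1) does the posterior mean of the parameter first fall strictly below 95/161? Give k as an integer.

k = 2

obs 1: x=1 → posterior Beta(10/3, 3/2)
obs 2: x=0 → posterior Beta(10/3, 5/2)
obs 3: x=0 → posterior Beta(10/3, 7/2)
obs 4: x=1 → posterior Beta(13/3, 7/2)
obs 5: x=1 → posterior Beta(16/3, 7/2)
obs 6: x=0 → posterior Beta(16/3, 9/2)
obs 7: x=1 → posterior Beta(19/3, 9/2)
obs 8: x=0 → posterior Beta(19/3, 11/2)
obs 9: x=1 → posterior Beta(22/3, 11/2)
obs 10: x=1 → posterior Beta(25/3, 11/2)
obs 11: x=0 → posterior Beta(25/3, 13/2)
obs 12: x=1 → posterior Beta(28/3, 13/2)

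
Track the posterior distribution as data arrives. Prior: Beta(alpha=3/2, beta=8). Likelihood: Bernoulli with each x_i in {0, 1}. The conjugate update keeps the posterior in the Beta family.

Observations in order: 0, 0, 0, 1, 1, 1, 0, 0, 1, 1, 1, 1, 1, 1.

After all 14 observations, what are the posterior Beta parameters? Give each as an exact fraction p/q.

alpha=21/2, beta=13

obs 1: x=0 → posterior Beta(3/2, 9)
obs 2: x=0 → posterior Beta(3/2, 10)
obs 3: x=0 → posterior Beta(3/2, 11)
obs 4: x=1 → posterior Beta(5/2, 11)
obs 5: x=1 → posterior Beta(7/2, 11)
obs 6: x=1 → posterior Beta(9/2, 11)
obs 7: x=0 → posterior Beta(9/2, 12)
obs 8: x=0 → posterior Beta(9/2, 13)
obs 9: x=1 → posterior Beta(11/2, 13)
obs 10: x=1 → posterior Beta(13/2, 13)
obs 11: x=1 → posterior Beta(15/2, 13)
obs 12: x=1 → posterior Beta(17/2, 13)
obs 13: x=1 → posterior Beta(19/2, 13)
obs 14: x=1 → posterior Beta(21/2, 13)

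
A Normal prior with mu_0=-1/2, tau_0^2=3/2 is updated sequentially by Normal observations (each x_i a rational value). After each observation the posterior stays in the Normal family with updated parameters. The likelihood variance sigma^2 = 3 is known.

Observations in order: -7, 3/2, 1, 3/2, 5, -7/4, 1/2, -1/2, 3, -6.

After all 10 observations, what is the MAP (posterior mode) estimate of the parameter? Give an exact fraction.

obs 1: x=-7 → posterior Normal(-8/3, 1)
obs 2: x=3/2 → posterior Normal(-13/8, 3/4)
obs 3: x=1 → posterior Normal(-11/10, 3/5)
obs 4: x=3/2 → posterior Normal(-2/3, 1/2)
obs 5: x=5 → posterior Normal(1/7, 3/7)
obs 6: x=-7/4 → posterior Normal(-3/32, 3/8)
obs 7: x=1/2 → posterior Normal(-1/36, 1/3)
obs 8: x=-1/2 → posterior Normal(-3/40, 3/10)
obs 9: x=3 → posterior Normal(9/44, 3/11)
obs 10: x=-6 → posterior Normal(-5/16, 1/4)

-5/16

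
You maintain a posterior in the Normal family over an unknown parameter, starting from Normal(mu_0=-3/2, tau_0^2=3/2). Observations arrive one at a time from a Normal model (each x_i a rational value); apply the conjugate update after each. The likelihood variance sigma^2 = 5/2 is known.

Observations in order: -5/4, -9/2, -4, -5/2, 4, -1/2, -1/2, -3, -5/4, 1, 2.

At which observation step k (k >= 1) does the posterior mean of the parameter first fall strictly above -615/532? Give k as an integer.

k = 11

obs 1: x=-5/4 → posterior Normal(-45/32, 15/16)
obs 2: x=-9/2 → posterior Normal(-9/4, 15/22)
obs 3: x=-4 → posterior Normal(-21/8, 15/28)
obs 4: x=-5/2 → posterior Normal(-177/68, 15/34)
obs 5: x=4 → posterior Normal(-129/80, 3/8)
obs 6: x=-1/2 → posterior Normal(-135/92, 15/46)
obs 7: x=-1/2 → posterior Normal(-141/104, 15/52)
obs 8: x=-3 → posterior Normal(-177/116, 15/58)
obs 9: x=-5/4 → posterior Normal(-3/2, 15/64)
obs 10: x=1 → posterior Normal(-9/7, 3/14)
obs 11: x=2 → posterior Normal(-39/38, 15/76)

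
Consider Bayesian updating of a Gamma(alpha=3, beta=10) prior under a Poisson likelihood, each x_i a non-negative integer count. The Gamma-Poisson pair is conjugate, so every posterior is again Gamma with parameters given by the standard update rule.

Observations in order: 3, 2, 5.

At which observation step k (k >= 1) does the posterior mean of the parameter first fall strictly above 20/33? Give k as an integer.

k = 2

obs 1: x=3 → posterior Gamma(6, 11)
obs 2: x=2 → posterior Gamma(8, 12)
obs 3: x=5 → posterior Gamma(13, 13)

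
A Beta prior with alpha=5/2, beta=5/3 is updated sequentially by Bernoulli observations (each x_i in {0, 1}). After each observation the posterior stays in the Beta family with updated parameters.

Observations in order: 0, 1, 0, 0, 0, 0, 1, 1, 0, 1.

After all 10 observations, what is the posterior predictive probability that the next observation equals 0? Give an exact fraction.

46/85

obs 1: x=0 → posterior Beta(5/2, 8/3)
obs 2: x=1 → posterior Beta(7/2, 8/3)
obs 3: x=0 → posterior Beta(7/2, 11/3)
obs 4: x=0 → posterior Beta(7/2, 14/3)
obs 5: x=0 → posterior Beta(7/2, 17/3)
obs 6: x=0 → posterior Beta(7/2, 20/3)
obs 7: x=1 → posterior Beta(9/2, 20/3)
obs 8: x=1 → posterior Beta(11/2, 20/3)
obs 9: x=0 → posterior Beta(11/2, 23/3)
obs 10: x=1 → posterior Beta(13/2, 23/3)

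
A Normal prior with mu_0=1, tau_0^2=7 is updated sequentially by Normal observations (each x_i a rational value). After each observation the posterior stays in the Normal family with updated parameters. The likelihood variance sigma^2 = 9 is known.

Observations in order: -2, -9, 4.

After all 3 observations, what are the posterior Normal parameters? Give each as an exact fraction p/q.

mu_0=-4/3, tau_0^2=21/10

obs 1: x=-2 → posterior Normal(-5/16, 63/16)
obs 2: x=-9 → posterior Normal(-68/23, 63/23)
obs 3: x=4 → posterior Normal(-4/3, 21/10)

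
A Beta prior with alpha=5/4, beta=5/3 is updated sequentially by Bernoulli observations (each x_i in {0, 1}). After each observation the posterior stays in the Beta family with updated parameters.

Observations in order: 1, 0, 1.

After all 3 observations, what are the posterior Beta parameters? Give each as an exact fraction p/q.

obs 1: x=1 → posterior Beta(9/4, 5/3)
obs 2: x=0 → posterior Beta(9/4, 8/3)
obs 3: x=1 → posterior Beta(13/4, 8/3)

alpha=13/4, beta=8/3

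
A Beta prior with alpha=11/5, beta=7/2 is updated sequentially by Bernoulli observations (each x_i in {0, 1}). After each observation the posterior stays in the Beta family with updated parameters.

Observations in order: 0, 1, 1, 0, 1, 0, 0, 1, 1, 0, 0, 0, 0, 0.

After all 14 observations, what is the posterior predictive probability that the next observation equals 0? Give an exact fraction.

125/197

obs 1: x=0 → posterior Beta(11/5, 9/2)
obs 2: x=1 → posterior Beta(16/5, 9/2)
obs 3: x=1 → posterior Beta(21/5, 9/2)
obs 4: x=0 → posterior Beta(21/5, 11/2)
obs 5: x=1 → posterior Beta(26/5, 11/2)
obs 6: x=0 → posterior Beta(26/5, 13/2)
obs 7: x=0 → posterior Beta(26/5, 15/2)
obs 8: x=1 → posterior Beta(31/5, 15/2)
obs 9: x=1 → posterior Beta(36/5, 15/2)
obs 10: x=0 → posterior Beta(36/5, 17/2)
obs 11: x=0 → posterior Beta(36/5, 19/2)
obs 12: x=0 → posterior Beta(36/5, 21/2)
obs 13: x=0 → posterior Beta(36/5, 23/2)
obs 14: x=0 → posterior Beta(36/5, 25/2)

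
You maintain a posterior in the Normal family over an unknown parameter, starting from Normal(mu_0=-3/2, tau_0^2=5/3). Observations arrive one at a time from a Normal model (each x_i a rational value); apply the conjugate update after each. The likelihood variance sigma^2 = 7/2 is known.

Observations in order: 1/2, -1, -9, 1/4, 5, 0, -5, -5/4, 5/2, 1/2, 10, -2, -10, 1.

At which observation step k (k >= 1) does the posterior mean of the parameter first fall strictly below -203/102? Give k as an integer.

k = 3

obs 1: x=1/2 → posterior Normal(-53/62, 35/31)
obs 2: x=-1 → posterior Normal(-73/82, 35/41)
obs 3: x=-9 → posterior Normal(-253/102, 35/51)
obs 4: x=1/4 → posterior Normal(-124/61, 35/61)
obs 5: x=5 → posterior Normal(-74/71, 35/71)
obs 6: x=0 → posterior Normal(-74/81, 35/81)
obs 7: x=-5 → posterior Normal(-124/91, 5/13)
obs 8: x=-5/4 → posterior Normal(-273/202, 35/101)
obs 9: x=5/2 → posterior Normal(-223/222, 35/111)
obs 10: x=1/2 → posterior Normal(-213/242, 35/121)
obs 11: x=10 → posterior Normal(-13/262, 35/131)
obs 12: x=-2 → posterior Normal(-53/282, 35/141)
obs 13: x=-10 → posterior Normal(-253/302, 35/151)
obs 14: x=1 → posterior Normal(-233/322, 5/23)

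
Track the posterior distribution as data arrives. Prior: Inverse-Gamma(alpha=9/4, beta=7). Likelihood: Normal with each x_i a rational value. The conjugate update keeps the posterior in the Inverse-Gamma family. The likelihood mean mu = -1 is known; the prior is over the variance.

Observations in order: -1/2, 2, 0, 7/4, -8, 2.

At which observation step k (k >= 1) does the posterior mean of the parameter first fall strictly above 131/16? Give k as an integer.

obs 1: x=-1/2 → posterior Inverse-Gamma(11/4, 57/8)
obs 2: x=2 → posterior Inverse-Gamma(13/4, 93/8)
obs 3: x=0 → posterior Inverse-Gamma(15/4, 97/8)
obs 4: x=7/4 → posterior Inverse-Gamma(17/4, 509/32)
obs 5: x=-8 → posterior Inverse-Gamma(19/4, 1293/32)
obs 6: x=2 → posterior Inverse-Gamma(21/4, 1437/32)

k = 5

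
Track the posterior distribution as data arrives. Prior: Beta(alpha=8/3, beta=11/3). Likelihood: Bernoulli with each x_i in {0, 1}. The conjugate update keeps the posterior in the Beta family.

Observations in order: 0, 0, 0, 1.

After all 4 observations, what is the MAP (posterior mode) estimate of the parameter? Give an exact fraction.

obs 1: x=0 → posterior Beta(8/3, 14/3)
obs 2: x=0 → posterior Beta(8/3, 17/3)
obs 3: x=0 → posterior Beta(8/3, 20/3)
obs 4: x=1 → posterior Beta(11/3, 20/3)

8/25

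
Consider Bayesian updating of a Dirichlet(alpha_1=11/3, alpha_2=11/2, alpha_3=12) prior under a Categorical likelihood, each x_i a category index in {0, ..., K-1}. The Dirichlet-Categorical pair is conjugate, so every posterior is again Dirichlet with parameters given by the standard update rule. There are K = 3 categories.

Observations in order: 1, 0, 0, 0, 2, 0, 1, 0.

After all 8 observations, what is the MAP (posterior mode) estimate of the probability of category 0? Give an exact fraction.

obs 1: x=1 → posterior Dirichlet(11/3, 13/2, 12)
obs 2: x=0 → posterior Dirichlet(14/3, 13/2, 12)
obs 3: x=0 → posterior Dirichlet(17/3, 13/2, 12)
obs 4: x=0 → posterior Dirichlet(20/3, 13/2, 12)
obs 5: x=2 → posterior Dirichlet(20/3, 13/2, 13)
obs 6: x=0 → posterior Dirichlet(23/3, 13/2, 13)
obs 7: x=1 → posterior Dirichlet(23/3, 15/2, 13)
obs 8: x=0 → posterior Dirichlet(26/3, 15/2, 13)

46/157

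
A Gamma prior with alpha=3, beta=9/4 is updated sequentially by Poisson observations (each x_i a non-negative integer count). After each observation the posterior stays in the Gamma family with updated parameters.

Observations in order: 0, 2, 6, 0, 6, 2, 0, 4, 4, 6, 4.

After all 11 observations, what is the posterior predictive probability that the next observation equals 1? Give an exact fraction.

929969896778229131727980827931622869131228332102885725090055879524/5287428596672976715163780828050216834886802869826665262027771999249

obs 1: x=0 → posterior Gamma(3, 13/4)
obs 2: x=2 → posterior Gamma(5, 17/4)
obs 3: x=6 → posterior Gamma(11, 21/4)
obs 4: x=0 → posterior Gamma(11, 25/4)
obs 5: x=6 → posterior Gamma(17, 29/4)
obs 6: x=2 → posterior Gamma(19, 33/4)
obs 7: x=0 → posterior Gamma(19, 37/4)
obs 8: x=4 → posterior Gamma(23, 41/4)
obs 9: x=4 → posterior Gamma(27, 45/4)
obs 10: x=6 → posterior Gamma(33, 49/4)
obs 11: x=4 → posterior Gamma(37, 53/4)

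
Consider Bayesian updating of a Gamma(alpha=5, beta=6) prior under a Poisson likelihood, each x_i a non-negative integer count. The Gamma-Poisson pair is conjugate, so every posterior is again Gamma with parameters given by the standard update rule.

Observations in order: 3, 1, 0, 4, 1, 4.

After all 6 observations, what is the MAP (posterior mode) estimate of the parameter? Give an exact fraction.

17/12

obs 1: x=3 → posterior Gamma(8, 7)
obs 2: x=1 → posterior Gamma(9, 8)
obs 3: x=0 → posterior Gamma(9, 9)
obs 4: x=4 → posterior Gamma(13, 10)
obs 5: x=1 → posterior Gamma(14, 11)
obs 6: x=4 → posterior Gamma(18, 12)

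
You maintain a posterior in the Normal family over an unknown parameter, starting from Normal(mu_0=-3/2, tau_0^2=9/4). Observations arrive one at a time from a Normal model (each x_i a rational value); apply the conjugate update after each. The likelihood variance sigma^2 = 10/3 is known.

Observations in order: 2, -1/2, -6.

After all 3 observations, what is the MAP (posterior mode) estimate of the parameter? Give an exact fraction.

obs 1: x=2 → posterior Normal(-6/67, 90/67)
obs 2: x=-1/2 → posterior Normal(-39/188, 45/47)
obs 3: x=-6 → posterior Normal(-3/2, 90/121)

-3/2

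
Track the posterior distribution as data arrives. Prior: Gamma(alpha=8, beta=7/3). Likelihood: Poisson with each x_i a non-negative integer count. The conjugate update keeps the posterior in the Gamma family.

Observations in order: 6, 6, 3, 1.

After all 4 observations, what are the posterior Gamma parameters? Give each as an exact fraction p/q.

alpha=24, beta=19/3

obs 1: x=6 → posterior Gamma(14, 10/3)
obs 2: x=6 → posterior Gamma(20, 13/3)
obs 3: x=3 → posterior Gamma(23, 16/3)
obs 4: x=1 → posterior Gamma(24, 19/3)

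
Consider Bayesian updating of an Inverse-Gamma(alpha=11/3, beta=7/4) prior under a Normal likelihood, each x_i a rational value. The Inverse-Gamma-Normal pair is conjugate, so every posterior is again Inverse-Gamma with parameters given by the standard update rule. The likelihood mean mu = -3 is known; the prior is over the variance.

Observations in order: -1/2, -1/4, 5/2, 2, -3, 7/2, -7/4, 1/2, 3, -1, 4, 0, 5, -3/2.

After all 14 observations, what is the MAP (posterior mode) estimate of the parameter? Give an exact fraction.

obs 1: x=-1/2 → posterior Inverse-Gamma(25/6, 39/8)
obs 2: x=-1/4 → posterior Inverse-Gamma(14/3, 277/32)
obs 3: x=5/2 → posterior Inverse-Gamma(31/6, 761/32)
obs 4: x=2 → posterior Inverse-Gamma(17/3, 1161/32)
obs 5: x=-3 → posterior Inverse-Gamma(37/6, 1161/32)
obs 6: x=7/2 → posterior Inverse-Gamma(20/3, 1837/32)
obs 7: x=-7/4 → posterior Inverse-Gamma(43/6, 931/16)
obs 8: x=1/2 → posterior Inverse-Gamma(23/3, 1029/16)
obs 9: x=3 → posterior Inverse-Gamma(49/6, 1317/16)
obs 10: x=-1 → posterior Inverse-Gamma(26/3, 1349/16)
obs 11: x=4 → posterior Inverse-Gamma(55/6, 1741/16)
obs 12: x=0 → posterior Inverse-Gamma(29/3, 1813/16)
obs 13: x=5 → posterior Inverse-Gamma(61/6, 2325/16)
obs 14: x=-3/2 → posterior Inverse-Gamma(32/3, 2343/16)

7029/560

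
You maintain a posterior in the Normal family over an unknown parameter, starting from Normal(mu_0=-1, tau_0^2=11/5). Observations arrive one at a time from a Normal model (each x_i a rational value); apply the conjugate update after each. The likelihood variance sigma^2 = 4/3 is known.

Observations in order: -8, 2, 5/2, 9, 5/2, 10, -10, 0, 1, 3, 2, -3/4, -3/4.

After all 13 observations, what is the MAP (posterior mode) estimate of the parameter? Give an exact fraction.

obs 1: x=-8 → posterior Normal(-284/53, 44/53)
obs 2: x=2 → posterior Normal(-109/43, 22/43)
obs 3: x=5/2 → posterior Normal(-271/238, 44/119)
obs 4: x=9 → posterior Normal(17/16, 11/38)
obs 5: x=5/2 → posterior Normal(244/185, 44/185)
obs 6: x=10 → posterior Normal(287/109, 22/109)
obs 7: x=-10 → posterior Normal(244/251, 44/251)
obs 8: x=0 → posterior Normal(61/71, 11/71)
obs 9: x=1 → posterior Normal(277/317, 44/317)
obs 10: x=3 → posterior Normal(188/175, 22/175)
obs 11: x=2 → posterior Normal(442/383, 44/383)
obs 12: x=-3/4 → posterior Normal(1669/1664, 11/104)
obs 13: x=-3/4 → posterior Normal(785/898, 44/449)

785/898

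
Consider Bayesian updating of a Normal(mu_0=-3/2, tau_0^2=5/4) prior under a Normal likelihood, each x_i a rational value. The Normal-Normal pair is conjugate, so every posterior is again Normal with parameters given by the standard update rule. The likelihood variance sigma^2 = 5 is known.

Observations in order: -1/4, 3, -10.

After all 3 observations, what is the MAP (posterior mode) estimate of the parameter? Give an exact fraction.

-53/28

obs 1: x=-1/4 → posterior Normal(-5/4, 1)
obs 2: x=3 → posterior Normal(-13/24, 5/6)
obs 3: x=-10 → posterior Normal(-53/28, 5/7)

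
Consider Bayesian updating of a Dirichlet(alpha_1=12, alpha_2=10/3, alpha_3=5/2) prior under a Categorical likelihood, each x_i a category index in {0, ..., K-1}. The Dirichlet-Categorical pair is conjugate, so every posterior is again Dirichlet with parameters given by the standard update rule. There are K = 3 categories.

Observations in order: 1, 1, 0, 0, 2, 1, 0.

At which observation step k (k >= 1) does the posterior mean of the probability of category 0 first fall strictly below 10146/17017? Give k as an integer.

k = 6

obs 1: x=1 → posterior Dirichlet(12, 13/3, 5/2)
obs 2: x=1 → posterior Dirichlet(12, 16/3, 5/2)
obs 3: x=0 → posterior Dirichlet(13, 16/3, 5/2)
obs 4: x=0 → posterior Dirichlet(14, 16/3, 5/2)
obs 5: x=2 → posterior Dirichlet(14, 16/3, 7/2)
obs 6: x=1 → posterior Dirichlet(14, 19/3, 7/2)
obs 7: x=0 → posterior Dirichlet(15, 19/3, 7/2)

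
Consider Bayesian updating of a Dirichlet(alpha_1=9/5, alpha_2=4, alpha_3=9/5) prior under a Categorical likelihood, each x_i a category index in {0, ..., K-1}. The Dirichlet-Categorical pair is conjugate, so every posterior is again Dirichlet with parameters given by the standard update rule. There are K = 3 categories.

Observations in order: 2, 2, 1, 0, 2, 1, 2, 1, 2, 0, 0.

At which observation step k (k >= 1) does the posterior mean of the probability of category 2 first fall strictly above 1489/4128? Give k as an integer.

obs 1: x=2 → posterior Dirichlet(9/5, 4, 14/5)
obs 2: x=2 → posterior Dirichlet(9/5, 4, 19/5)
obs 3: x=1 → posterior Dirichlet(9/5, 5, 19/5)
obs 4: x=0 → posterior Dirichlet(14/5, 5, 19/5)
obs 5: x=2 → posterior Dirichlet(14/5, 5, 24/5)
obs 6: x=1 → posterior Dirichlet(14/5, 6, 24/5)
obs 7: x=2 → posterior Dirichlet(14/5, 6, 29/5)
obs 8: x=1 → posterior Dirichlet(14/5, 7, 29/5)
obs 9: x=2 → posterior Dirichlet(14/5, 7, 34/5)
obs 10: x=0 → posterior Dirichlet(19/5, 7, 34/5)
obs 11: x=0 → posterior Dirichlet(24/5, 7, 34/5)

k = 2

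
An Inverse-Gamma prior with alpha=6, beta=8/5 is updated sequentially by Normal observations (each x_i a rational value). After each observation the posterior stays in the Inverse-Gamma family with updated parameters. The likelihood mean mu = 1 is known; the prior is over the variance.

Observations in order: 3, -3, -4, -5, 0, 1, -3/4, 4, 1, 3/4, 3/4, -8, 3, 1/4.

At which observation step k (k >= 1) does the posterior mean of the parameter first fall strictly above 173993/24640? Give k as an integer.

obs 1: x=3 → posterior Inverse-Gamma(13/2, 18/5)
obs 2: x=-3 → posterior Inverse-Gamma(7, 58/5)
obs 3: x=-4 → posterior Inverse-Gamma(15/2, 241/10)
obs 4: x=-5 → posterior Inverse-Gamma(8, 421/10)
obs 5: x=0 → posterior Inverse-Gamma(17/2, 213/5)
obs 6: x=1 → posterior Inverse-Gamma(9, 213/5)
obs 7: x=-3/4 → posterior Inverse-Gamma(19/2, 7061/160)
obs 8: x=4 → posterior Inverse-Gamma(10, 7781/160)
obs 9: x=1 → posterior Inverse-Gamma(21/2, 7781/160)
obs 10: x=3/4 → posterior Inverse-Gamma(11, 3893/80)
obs 11: x=3/4 → posterior Inverse-Gamma(23/2, 7791/160)
obs 12: x=-8 → posterior Inverse-Gamma(12, 14271/160)
obs 13: x=3 → posterior Inverse-Gamma(25/2, 14591/160)
obs 14: x=1/4 → posterior Inverse-Gamma(13, 3659/40)

k = 12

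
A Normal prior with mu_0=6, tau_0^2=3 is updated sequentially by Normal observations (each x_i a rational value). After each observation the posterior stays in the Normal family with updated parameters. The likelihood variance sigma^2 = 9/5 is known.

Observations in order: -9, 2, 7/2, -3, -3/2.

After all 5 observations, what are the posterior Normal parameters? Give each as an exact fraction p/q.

mu_0=-11/14, tau_0^2=9/28

obs 1: x=-9 → posterior Normal(-27/8, 9/8)
obs 2: x=2 → posterior Normal(-17/13, 9/13)
obs 3: x=7/2 → posterior Normal(1/36, 1/2)
obs 4: x=-3 → posterior Normal(-29/46, 9/23)
obs 5: x=-3/2 → posterior Normal(-11/14, 9/28)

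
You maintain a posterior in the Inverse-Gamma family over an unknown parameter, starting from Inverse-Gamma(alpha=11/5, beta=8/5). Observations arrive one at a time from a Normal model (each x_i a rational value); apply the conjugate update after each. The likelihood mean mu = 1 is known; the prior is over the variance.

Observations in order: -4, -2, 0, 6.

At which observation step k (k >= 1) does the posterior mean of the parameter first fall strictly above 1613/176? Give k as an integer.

k = 4

obs 1: x=-4 → posterior Inverse-Gamma(27/10, 141/10)
obs 2: x=-2 → posterior Inverse-Gamma(16/5, 93/5)
obs 3: x=0 → posterior Inverse-Gamma(37/10, 191/10)
obs 4: x=6 → posterior Inverse-Gamma(21/5, 158/5)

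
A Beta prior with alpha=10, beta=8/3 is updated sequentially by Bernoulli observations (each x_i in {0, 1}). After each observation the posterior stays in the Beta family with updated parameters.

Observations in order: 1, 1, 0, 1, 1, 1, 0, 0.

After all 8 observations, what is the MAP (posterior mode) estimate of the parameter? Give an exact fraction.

obs 1: x=1 → posterior Beta(11, 8/3)
obs 2: x=1 → posterior Beta(12, 8/3)
obs 3: x=0 → posterior Beta(12, 11/3)
obs 4: x=1 → posterior Beta(13, 11/3)
obs 5: x=1 → posterior Beta(14, 11/3)
obs 6: x=1 → posterior Beta(15, 11/3)
obs 7: x=0 → posterior Beta(15, 14/3)
obs 8: x=0 → posterior Beta(15, 17/3)

3/4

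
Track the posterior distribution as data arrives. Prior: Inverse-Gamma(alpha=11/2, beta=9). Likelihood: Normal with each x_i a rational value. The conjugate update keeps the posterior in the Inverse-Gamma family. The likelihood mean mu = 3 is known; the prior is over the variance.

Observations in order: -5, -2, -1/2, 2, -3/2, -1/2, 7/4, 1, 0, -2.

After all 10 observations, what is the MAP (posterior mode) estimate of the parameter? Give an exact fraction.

3077/368

obs 1: x=-5 → posterior Inverse-Gamma(6, 41)
obs 2: x=-2 → posterior Inverse-Gamma(13/2, 107/2)
obs 3: x=-1/2 → posterior Inverse-Gamma(7, 477/8)
obs 4: x=2 → posterior Inverse-Gamma(15/2, 481/8)
obs 5: x=-3/2 → posterior Inverse-Gamma(8, 281/4)
obs 6: x=-1/2 → posterior Inverse-Gamma(17/2, 611/8)
obs 7: x=7/4 → posterior Inverse-Gamma(9, 2469/32)
obs 8: x=1 → posterior Inverse-Gamma(19/2, 2533/32)
obs 9: x=0 → posterior Inverse-Gamma(10, 2677/32)
obs 10: x=-2 → posterior Inverse-Gamma(21/2, 3077/32)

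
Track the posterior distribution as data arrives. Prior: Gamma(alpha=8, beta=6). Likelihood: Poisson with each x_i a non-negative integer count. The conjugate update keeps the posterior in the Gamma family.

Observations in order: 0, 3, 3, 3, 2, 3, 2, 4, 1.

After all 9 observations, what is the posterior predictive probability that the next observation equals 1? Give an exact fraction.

370718714516909234225749969482421875/1329227995784915872903807060280344576

obs 1: x=0 → posterior Gamma(8, 7)
obs 2: x=3 → posterior Gamma(11, 8)
obs 3: x=3 → posterior Gamma(14, 9)
obs 4: x=3 → posterior Gamma(17, 10)
obs 5: x=2 → posterior Gamma(19, 11)
obs 6: x=3 → posterior Gamma(22, 12)
obs 7: x=2 → posterior Gamma(24, 13)
obs 8: x=4 → posterior Gamma(28, 14)
obs 9: x=1 → posterior Gamma(29, 15)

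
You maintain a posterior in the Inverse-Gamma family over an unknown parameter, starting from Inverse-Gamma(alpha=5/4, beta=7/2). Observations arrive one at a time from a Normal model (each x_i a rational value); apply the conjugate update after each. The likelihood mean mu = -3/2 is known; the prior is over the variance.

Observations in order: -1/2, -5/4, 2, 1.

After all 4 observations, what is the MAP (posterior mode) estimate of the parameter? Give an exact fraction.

25/8

obs 1: x=-1/2 → posterior Inverse-Gamma(7/4, 4)
obs 2: x=-5/4 → posterior Inverse-Gamma(9/4, 129/32)
obs 3: x=2 → posterior Inverse-Gamma(11/4, 325/32)
obs 4: x=1 → posterior Inverse-Gamma(13/4, 425/32)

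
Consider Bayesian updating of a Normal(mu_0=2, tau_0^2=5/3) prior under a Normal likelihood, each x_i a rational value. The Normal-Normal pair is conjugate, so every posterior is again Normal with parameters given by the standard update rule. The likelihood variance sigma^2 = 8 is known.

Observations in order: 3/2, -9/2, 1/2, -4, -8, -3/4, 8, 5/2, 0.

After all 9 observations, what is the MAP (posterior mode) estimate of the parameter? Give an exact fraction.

obs 1: x=3/2 → posterior Normal(111/58, 40/29)
obs 2: x=-9/2 → posterior Normal(33/34, 20/17)
obs 3: x=1/2 → posterior Normal(71/78, 40/39)
obs 4: x=-4 → posterior Normal(31/88, 10/11)
obs 5: x=-8 → posterior Normal(-1/2, 40/49)
obs 6: x=-3/4 → posterior Normal(-113/216, 20/27)
obs 7: x=8 → posterior Normal(47/236, 40/59)
obs 8: x=5/2 → posterior Normal(97/256, 5/8)
obs 9: x=0 → posterior Normal(97/276, 40/69)

97/276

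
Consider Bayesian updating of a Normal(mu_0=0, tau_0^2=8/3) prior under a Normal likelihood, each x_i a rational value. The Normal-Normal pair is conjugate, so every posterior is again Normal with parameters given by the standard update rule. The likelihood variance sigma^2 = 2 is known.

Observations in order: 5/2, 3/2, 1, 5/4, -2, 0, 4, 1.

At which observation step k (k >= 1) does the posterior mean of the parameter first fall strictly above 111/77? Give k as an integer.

k = 2

obs 1: x=5/2 → posterior Normal(10/7, 8/7)
obs 2: x=3/2 → posterior Normal(16/11, 8/11)
obs 3: x=1 → posterior Normal(4/3, 8/15)
obs 4: x=5/4 → posterior Normal(25/19, 8/19)
obs 5: x=-2 → posterior Normal(17/23, 8/23)
obs 6: x=0 → posterior Normal(17/27, 8/27)
obs 7: x=4 → posterior Normal(33/31, 8/31)
obs 8: x=1 → posterior Normal(37/35, 8/35)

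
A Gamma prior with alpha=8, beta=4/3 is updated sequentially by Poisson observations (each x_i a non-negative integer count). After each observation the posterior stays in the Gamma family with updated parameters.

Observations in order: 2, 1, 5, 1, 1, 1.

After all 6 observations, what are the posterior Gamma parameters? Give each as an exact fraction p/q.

alpha=19, beta=22/3

obs 1: x=2 → posterior Gamma(10, 7/3)
obs 2: x=1 → posterior Gamma(11, 10/3)
obs 3: x=5 → posterior Gamma(16, 13/3)
obs 4: x=1 → posterior Gamma(17, 16/3)
obs 5: x=1 → posterior Gamma(18, 19/3)
obs 6: x=1 → posterior Gamma(19, 22/3)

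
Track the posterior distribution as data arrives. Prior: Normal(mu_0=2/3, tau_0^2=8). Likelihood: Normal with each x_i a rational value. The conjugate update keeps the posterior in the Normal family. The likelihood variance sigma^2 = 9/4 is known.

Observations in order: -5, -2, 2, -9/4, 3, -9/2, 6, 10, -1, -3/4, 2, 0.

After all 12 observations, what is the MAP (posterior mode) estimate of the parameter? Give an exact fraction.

obs 1: x=-5 → posterior Normal(-154/41, 72/41)
obs 2: x=-2 → posterior Normal(-218/73, 72/73)
obs 3: x=2 → posterior Normal(-22/15, 24/35)
obs 4: x=-9/4 → posterior Normal(-226/137, 72/137)
obs 5: x=3 → posterior Normal(-10/13, 72/169)
obs 6: x=-9/2 → posterior Normal(-274/201, 24/67)
obs 7: x=6 → posterior Normal(-82/233, 72/233)
obs 8: x=10 → posterior Normal(238/265, 72/265)
obs 9: x=-1 → posterior Normal(206/297, 8/33)
obs 10: x=-3/4 → posterior Normal(26/47, 72/329)
obs 11: x=2 → posterior Normal(246/361, 72/361)
obs 12: x=0 → posterior Normal(82/131, 24/131)

82/131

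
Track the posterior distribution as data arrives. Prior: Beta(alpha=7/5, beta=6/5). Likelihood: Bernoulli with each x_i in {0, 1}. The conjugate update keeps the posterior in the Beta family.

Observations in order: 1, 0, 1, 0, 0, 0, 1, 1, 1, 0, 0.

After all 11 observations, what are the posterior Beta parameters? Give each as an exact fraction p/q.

obs 1: x=1 → posterior Beta(12/5, 6/5)
obs 2: x=0 → posterior Beta(12/5, 11/5)
obs 3: x=1 → posterior Beta(17/5, 11/5)
obs 4: x=0 → posterior Beta(17/5, 16/5)
obs 5: x=0 → posterior Beta(17/5, 21/5)
obs 6: x=0 → posterior Beta(17/5, 26/5)
obs 7: x=1 → posterior Beta(22/5, 26/5)
obs 8: x=1 → posterior Beta(27/5, 26/5)
obs 9: x=1 → posterior Beta(32/5, 26/5)
obs 10: x=0 → posterior Beta(32/5, 31/5)
obs 11: x=0 → posterior Beta(32/5, 36/5)

alpha=32/5, beta=36/5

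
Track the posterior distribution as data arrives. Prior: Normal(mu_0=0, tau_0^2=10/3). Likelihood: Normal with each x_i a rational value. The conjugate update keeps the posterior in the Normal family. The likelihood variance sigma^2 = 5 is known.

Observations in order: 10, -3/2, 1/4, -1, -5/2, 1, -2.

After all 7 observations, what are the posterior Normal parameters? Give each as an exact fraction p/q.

mu_0=1/2, tau_0^2=10/17

obs 1: x=10 → posterior Normal(4, 2)
obs 2: x=-3/2 → posterior Normal(17/7, 10/7)
obs 3: x=1/4 → posterior Normal(35/18, 10/9)
obs 4: x=-1 → posterior Normal(31/22, 10/11)
obs 5: x=-5/2 → posterior Normal(21/26, 10/13)
obs 6: x=1 → posterior Normal(5/6, 2/3)
obs 7: x=-2 → posterior Normal(1/2, 10/17)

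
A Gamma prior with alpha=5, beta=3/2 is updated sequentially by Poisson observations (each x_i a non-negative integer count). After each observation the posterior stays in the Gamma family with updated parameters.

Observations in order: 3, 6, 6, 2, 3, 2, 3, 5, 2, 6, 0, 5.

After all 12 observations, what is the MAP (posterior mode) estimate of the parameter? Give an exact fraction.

obs 1: x=3 → posterior Gamma(8, 5/2)
obs 2: x=6 → posterior Gamma(14, 7/2)
obs 3: x=6 → posterior Gamma(20, 9/2)
obs 4: x=2 → posterior Gamma(22, 11/2)
obs 5: x=3 → posterior Gamma(25, 13/2)
obs 6: x=2 → posterior Gamma(27, 15/2)
obs 7: x=3 → posterior Gamma(30, 17/2)
obs 8: x=5 → posterior Gamma(35, 19/2)
obs 9: x=2 → posterior Gamma(37, 21/2)
obs 10: x=6 → posterior Gamma(43, 23/2)
obs 11: x=0 → posterior Gamma(43, 25/2)
obs 12: x=5 → posterior Gamma(48, 27/2)

94/27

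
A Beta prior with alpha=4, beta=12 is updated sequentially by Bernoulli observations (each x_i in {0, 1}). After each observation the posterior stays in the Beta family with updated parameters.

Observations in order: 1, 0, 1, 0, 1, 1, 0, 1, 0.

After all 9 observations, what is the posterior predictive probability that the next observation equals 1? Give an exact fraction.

9/25

obs 1: x=1 → posterior Beta(5, 12)
obs 2: x=0 → posterior Beta(5, 13)
obs 3: x=1 → posterior Beta(6, 13)
obs 4: x=0 → posterior Beta(6, 14)
obs 5: x=1 → posterior Beta(7, 14)
obs 6: x=1 → posterior Beta(8, 14)
obs 7: x=0 → posterior Beta(8, 15)
obs 8: x=1 → posterior Beta(9, 15)
obs 9: x=0 → posterior Beta(9, 16)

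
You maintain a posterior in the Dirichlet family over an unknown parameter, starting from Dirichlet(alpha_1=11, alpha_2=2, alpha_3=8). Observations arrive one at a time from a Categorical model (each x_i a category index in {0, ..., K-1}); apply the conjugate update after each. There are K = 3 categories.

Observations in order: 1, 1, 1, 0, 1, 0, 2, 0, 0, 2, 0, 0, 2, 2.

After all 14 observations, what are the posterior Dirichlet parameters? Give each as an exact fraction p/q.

alpha_1=17, alpha_2=6, alpha_3=12

obs 1: x=1 → posterior Dirichlet(11, 3, 8)
obs 2: x=1 → posterior Dirichlet(11, 4, 8)
obs 3: x=1 → posterior Dirichlet(11, 5, 8)
obs 4: x=0 → posterior Dirichlet(12, 5, 8)
obs 5: x=1 → posterior Dirichlet(12, 6, 8)
obs 6: x=0 → posterior Dirichlet(13, 6, 8)
obs 7: x=2 → posterior Dirichlet(13, 6, 9)
obs 8: x=0 → posterior Dirichlet(14, 6, 9)
obs 9: x=0 → posterior Dirichlet(15, 6, 9)
obs 10: x=2 → posterior Dirichlet(15, 6, 10)
obs 11: x=0 → posterior Dirichlet(16, 6, 10)
obs 12: x=0 → posterior Dirichlet(17, 6, 10)
obs 13: x=2 → posterior Dirichlet(17, 6, 11)
obs 14: x=2 → posterior Dirichlet(17, 6, 12)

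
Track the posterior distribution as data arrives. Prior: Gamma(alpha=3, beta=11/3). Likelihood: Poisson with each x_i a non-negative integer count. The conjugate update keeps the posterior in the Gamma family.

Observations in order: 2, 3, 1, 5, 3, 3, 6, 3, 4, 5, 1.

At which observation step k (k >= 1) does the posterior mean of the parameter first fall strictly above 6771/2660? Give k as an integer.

obs 1: x=2 → posterior Gamma(5, 14/3)
obs 2: x=3 → posterior Gamma(8, 17/3)
obs 3: x=1 → posterior Gamma(9, 20/3)
obs 4: x=5 → posterior Gamma(14, 23/3)
obs 5: x=3 → posterior Gamma(17, 26/3)
obs 6: x=3 → posterior Gamma(20, 29/3)
obs 7: x=6 → posterior Gamma(26, 32/3)
obs 8: x=3 → posterior Gamma(29, 35/3)
obs 9: x=4 → posterior Gamma(33, 38/3)
obs 10: x=5 → posterior Gamma(38, 41/3)
obs 11: x=1 → posterior Gamma(39, 44/3)

k = 9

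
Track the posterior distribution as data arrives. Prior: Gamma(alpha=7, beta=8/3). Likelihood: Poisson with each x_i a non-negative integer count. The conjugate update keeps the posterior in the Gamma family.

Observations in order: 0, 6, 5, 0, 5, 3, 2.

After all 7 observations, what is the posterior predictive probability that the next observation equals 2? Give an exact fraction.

obs 1: x=0 → posterior Gamma(7, 11/3)
obs 2: x=6 → posterior Gamma(13, 14/3)
obs 3: x=5 → posterior Gamma(18, 17/3)
obs 4: x=0 → posterior Gamma(18, 20/3)
obs 5: x=5 → posterior Gamma(23, 23/3)
obs 6: x=3 → posterior Gamma(26, 26/3)
obs 7: x=2 → posterior Gamma(28, 29/3)

161764227649156301477395177528054015968458547/713623846352979940529142984724747568191373312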